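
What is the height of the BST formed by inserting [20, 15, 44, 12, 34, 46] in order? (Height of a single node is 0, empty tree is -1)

Insertion order: [20, 15, 44, 12, 34, 46]
Tree (level-order array): [20, 15, 44, 12, None, 34, 46]
Compute height bottom-up (empty subtree = -1):
  height(12) = 1 + max(-1, -1) = 0
  height(15) = 1 + max(0, -1) = 1
  height(34) = 1 + max(-1, -1) = 0
  height(46) = 1 + max(-1, -1) = 0
  height(44) = 1 + max(0, 0) = 1
  height(20) = 1 + max(1, 1) = 2
Height = 2


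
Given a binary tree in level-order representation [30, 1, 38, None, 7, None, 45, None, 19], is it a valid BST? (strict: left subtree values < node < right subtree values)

Level-order array: [30, 1, 38, None, 7, None, 45, None, 19]
Validate using subtree bounds (lo, hi): at each node, require lo < value < hi,
then recurse left with hi=value and right with lo=value.
Preorder trace (stopping at first violation):
  at node 30 with bounds (-inf, +inf): OK
  at node 1 with bounds (-inf, 30): OK
  at node 7 with bounds (1, 30): OK
  at node 19 with bounds (7, 30): OK
  at node 38 with bounds (30, +inf): OK
  at node 45 with bounds (38, +inf): OK
No violation found at any node.
Result: Valid BST


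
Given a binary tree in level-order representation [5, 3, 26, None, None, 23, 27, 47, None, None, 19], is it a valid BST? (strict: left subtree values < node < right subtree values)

Level-order array: [5, 3, 26, None, None, 23, 27, 47, None, None, 19]
Validate using subtree bounds (lo, hi): at each node, require lo < value < hi,
then recurse left with hi=value and right with lo=value.
Preorder trace (stopping at first violation):
  at node 5 with bounds (-inf, +inf): OK
  at node 3 with bounds (-inf, 5): OK
  at node 26 with bounds (5, +inf): OK
  at node 23 with bounds (5, 26): OK
  at node 47 with bounds (5, 23): VIOLATION
Node 47 violates its bound: not (5 < 47 < 23).
Result: Not a valid BST


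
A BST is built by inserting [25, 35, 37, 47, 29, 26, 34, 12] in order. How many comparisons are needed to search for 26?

Search path for 26: 25 -> 35 -> 29 -> 26
Found: True
Comparisons: 4


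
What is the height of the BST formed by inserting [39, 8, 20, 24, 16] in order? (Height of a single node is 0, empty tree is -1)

Insertion order: [39, 8, 20, 24, 16]
Tree (level-order array): [39, 8, None, None, 20, 16, 24]
Compute height bottom-up (empty subtree = -1):
  height(16) = 1 + max(-1, -1) = 0
  height(24) = 1 + max(-1, -1) = 0
  height(20) = 1 + max(0, 0) = 1
  height(8) = 1 + max(-1, 1) = 2
  height(39) = 1 + max(2, -1) = 3
Height = 3


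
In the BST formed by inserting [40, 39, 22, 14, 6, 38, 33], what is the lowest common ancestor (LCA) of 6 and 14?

Tree insertion order: [40, 39, 22, 14, 6, 38, 33]
Tree (level-order array): [40, 39, None, 22, None, 14, 38, 6, None, 33]
In a BST, the LCA of p=6, q=14 is the first node v on the
root-to-leaf path with p <= v <= q (go left if both < v, right if both > v).
Walk from root:
  at 40: both 6 and 14 < 40, go left
  at 39: both 6 and 14 < 39, go left
  at 22: both 6 and 14 < 22, go left
  at 14: 6 <= 14 <= 14, this is the LCA
LCA = 14


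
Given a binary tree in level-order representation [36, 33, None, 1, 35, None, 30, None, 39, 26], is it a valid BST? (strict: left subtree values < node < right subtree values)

Level-order array: [36, 33, None, 1, 35, None, 30, None, 39, 26]
Validate using subtree bounds (lo, hi): at each node, require lo < value < hi,
then recurse left with hi=value and right with lo=value.
Preorder trace (stopping at first violation):
  at node 36 with bounds (-inf, +inf): OK
  at node 33 with bounds (-inf, 36): OK
  at node 1 with bounds (-inf, 33): OK
  at node 30 with bounds (1, 33): OK
  at node 26 with bounds (1, 30): OK
  at node 35 with bounds (33, 36): OK
  at node 39 with bounds (35, 36): VIOLATION
Node 39 violates its bound: not (35 < 39 < 36).
Result: Not a valid BST


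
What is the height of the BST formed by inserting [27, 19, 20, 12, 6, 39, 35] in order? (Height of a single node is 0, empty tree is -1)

Insertion order: [27, 19, 20, 12, 6, 39, 35]
Tree (level-order array): [27, 19, 39, 12, 20, 35, None, 6]
Compute height bottom-up (empty subtree = -1):
  height(6) = 1 + max(-1, -1) = 0
  height(12) = 1 + max(0, -1) = 1
  height(20) = 1 + max(-1, -1) = 0
  height(19) = 1 + max(1, 0) = 2
  height(35) = 1 + max(-1, -1) = 0
  height(39) = 1 + max(0, -1) = 1
  height(27) = 1 + max(2, 1) = 3
Height = 3


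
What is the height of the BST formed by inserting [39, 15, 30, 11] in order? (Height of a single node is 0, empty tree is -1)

Insertion order: [39, 15, 30, 11]
Tree (level-order array): [39, 15, None, 11, 30]
Compute height bottom-up (empty subtree = -1):
  height(11) = 1 + max(-1, -1) = 0
  height(30) = 1 + max(-1, -1) = 0
  height(15) = 1 + max(0, 0) = 1
  height(39) = 1 + max(1, -1) = 2
Height = 2


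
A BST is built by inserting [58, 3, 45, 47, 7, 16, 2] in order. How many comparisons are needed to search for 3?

Search path for 3: 58 -> 3
Found: True
Comparisons: 2


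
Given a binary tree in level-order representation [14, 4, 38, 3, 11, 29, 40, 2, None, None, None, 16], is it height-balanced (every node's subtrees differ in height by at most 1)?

Tree (level-order array): [14, 4, 38, 3, 11, 29, 40, 2, None, None, None, 16]
Definition: a tree is height-balanced if, at every node, |h(left) - h(right)| <= 1 (empty subtree has height -1).
Bottom-up per-node check:
  node 2: h_left=-1, h_right=-1, diff=0 [OK], height=0
  node 3: h_left=0, h_right=-1, diff=1 [OK], height=1
  node 11: h_left=-1, h_right=-1, diff=0 [OK], height=0
  node 4: h_left=1, h_right=0, diff=1 [OK], height=2
  node 16: h_left=-1, h_right=-1, diff=0 [OK], height=0
  node 29: h_left=0, h_right=-1, diff=1 [OK], height=1
  node 40: h_left=-1, h_right=-1, diff=0 [OK], height=0
  node 38: h_left=1, h_right=0, diff=1 [OK], height=2
  node 14: h_left=2, h_right=2, diff=0 [OK], height=3
All nodes satisfy the balance condition.
Result: Balanced


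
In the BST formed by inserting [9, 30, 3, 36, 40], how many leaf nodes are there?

Tree built from: [9, 30, 3, 36, 40]
Tree (level-order array): [9, 3, 30, None, None, None, 36, None, 40]
Rule: A leaf has 0 children.
Per-node child counts:
  node 9: 2 child(ren)
  node 3: 0 child(ren)
  node 30: 1 child(ren)
  node 36: 1 child(ren)
  node 40: 0 child(ren)
Matching nodes: [3, 40]
Count of leaf nodes: 2


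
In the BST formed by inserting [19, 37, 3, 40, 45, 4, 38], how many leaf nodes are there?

Tree built from: [19, 37, 3, 40, 45, 4, 38]
Tree (level-order array): [19, 3, 37, None, 4, None, 40, None, None, 38, 45]
Rule: A leaf has 0 children.
Per-node child counts:
  node 19: 2 child(ren)
  node 3: 1 child(ren)
  node 4: 0 child(ren)
  node 37: 1 child(ren)
  node 40: 2 child(ren)
  node 38: 0 child(ren)
  node 45: 0 child(ren)
Matching nodes: [4, 38, 45]
Count of leaf nodes: 3


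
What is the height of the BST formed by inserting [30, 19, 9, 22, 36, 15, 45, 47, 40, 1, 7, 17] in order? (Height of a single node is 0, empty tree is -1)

Insertion order: [30, 19, 9, 22, 36, 15, 45, 47, 40, 1, 7, 17]
Tree (level-order array): [30, 19, 36, 9, 22, None, 45, 1, 15, None, None, 40, 47, None, 7, None, 17]
Compute height bottom-up (empty subtree = -1):
  height(7) = 1 + max(-1, -1) = 0
  height(1) = 1 + max(-1, 0) = 1
  height(17) = 1 + max(-1, -1) = 0
  height(15) = 1 + max(-1, 0) = 1
  height(9) = 1 + max(1, 1) = 2
  height(22) = 1 + max(-1, -1) = 0
  height(19) = 1 + max(2, 0) = 3
  height(40) = 1 + max(-1, -1) = 0
  height(47) = 1 + max(-1, -1) = 0
  height(45) = 1 + max(0, 0) = 1
  height(36) = 1 + max(-1, 1) = 2
  height(30) = 1 + max(3, 2) = 4
Height = 4


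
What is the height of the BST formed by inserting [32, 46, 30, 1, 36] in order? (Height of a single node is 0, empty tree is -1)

Insertion order: [32, 46, 30, 1, 36]
Tree (level-order array): [32, 30, 46, 1, None, 36]
Compute height bottom-up (empty subtree = -1):
  height(1) = 1 + max(-1, -1) = 0
  height(30) = 1 + max(0, -1) = 1
  height(36) = 1 + max(-1, -1) = 0
  height(46) = 1 + max(0, -1) = 1
  height(32) = 1 + max(1, 1) = 2
Height = 2


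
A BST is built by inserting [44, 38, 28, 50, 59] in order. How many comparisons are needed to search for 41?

Search path for 41: 44 -> 38
Found: False
Comparisons: 2


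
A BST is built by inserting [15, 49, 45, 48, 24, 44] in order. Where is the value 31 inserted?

Starting tree (level order): [15, None, 49, 45, None, 24, 48, None, 44]
Insertion path: 15 -> 49 -> 45 -> 24 -> 44
Result: insert 31 as left child of 44
Final tree (level order): [15, None, 49, 45, None, 24, 48, None, 44, None, None, 31]


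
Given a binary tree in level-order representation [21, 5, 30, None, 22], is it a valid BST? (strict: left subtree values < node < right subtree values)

Level-order array: [21, 5, 30, None, 22]
Validate using subtree bounds (lo, hi): at each node, require lo < value < hi,
then recurse left with hi=value and right with lo=value.
Preorder trace (stopping at first violation):
  at node 21 with bounds (-inf, +inf): OK
  at node 5 with bounds (-inf, 21): OK
  at node 22 with bounds (5, 21): VIOLATION
Node 22 violates its bound: not (5 < 22 < 21).
Result: Not a valid BST


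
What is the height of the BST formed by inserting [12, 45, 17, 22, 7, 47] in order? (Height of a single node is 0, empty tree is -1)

Insertion order: [12, 45, 17, 22, 7, 47]
Tree (level-order array): [12, 7, 45, None, None, 17, 47, None, 22]
Compute height bottom-up (empty subtree = -1):
  height(7) = 1 + max(-1, -1) = 0
  height(22) = 1 + max(-1, -1) = 0
  height(17) = 1 + max(-1, 0) = 1
  height(47) = 1 + max(-1, -1) = 0
  height(45) = 1 + max(1, 0) = 2
  height(12) = 1 + max(0, 2) = 3
Height = 3


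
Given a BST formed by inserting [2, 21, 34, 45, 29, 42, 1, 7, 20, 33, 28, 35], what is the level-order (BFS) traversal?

Tree insertion order: [2, 21, 34, 45, 29, 42, 1, 7, 20, 33, 28, 35]
Tree (level-order array): [2, 1, 21, None, None, 7, 34, None, 20, 29, 45, None, None, 28, 33, 42, None, None, None, None, None, 35]
BFS from the root, enqueuing left then right child of each popped node:
  queue [2] -> pop 2, enqueue [1, 21], visited so far: [2]
  queue [1, 21] -> pop 1, enqueue [none], visited so far: [2, 1]
  queue [21] -> pop 21, enqueue [7, 34], visited so far: [2, 1, 21]
  queue [7, 34] -> pop 7, enqueue [20], visited so far: [2, 1, 21, 7]
  queue [34, 20] -> pop 34, enqueue [29, 45], visited so far: [2, 1, 21, 7, 34]
  queue [20, 29, 45] -> pop 20, enqueue [none], visited so far: [2, 1, 21, 7, 34, 20]
  queue [29, 45] -> pop 29, enqueue [28, 33], visited so far: [2, 1, 21, 7, 34, 20, 29]
  queue [45, 28, 33] -> pop 45, enqueue [42], visited so far: [2, 1, 21, 7, 34, 20, 29, 45]
  queue [28, 33, 42] -> pop 28, enqueue [none], visited so far: [2, 1, 21, 7, 34, 20, 29, 45, 28]
  queue [33, 42] -> pop 33, enqueue [none], visited so far: [2, 1, 21, 7, 34, 20, 29, 45, 28, 33]
  queue [42] -> pop 42, enqueue [35], visited so far: [2, 1, 21, 7, 34, 20, 29, 45, 28, 33, 42]
  queue [35] -> pop 35, enqueue [none], visited so far: [2, 1, 21, 7, 34, 20, 29, 45, 28, 33, 42, 35]
Result: [2, 1, 21, 7, 34, 20, 29, 45, 28, 33, 42, 35]


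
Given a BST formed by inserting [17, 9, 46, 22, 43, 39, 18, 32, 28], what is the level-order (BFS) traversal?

Tree insertion order: [17, 9, 46, 22, 43, 39, 18, 32, 28]
Tree (level-order array): [17, 9, 46, None, None, 22, None, 18, 43, None, None, 39, None, 32, None, 28]
BFS from the root, enqueuing left then right child of each popped node:
  queue [17] -> pop 17, enqueue [9, 46], visited so far: [17]
  queue [9, 46] -> pop 9, enqueue [none], visited so far: [17, 9]
  queue [46] -> pop 46, enqueue [22], visited so far: [17, 9, 46]
  queue [22] -> pop 22, enqueue [18, 43], visited so far: [17, 9, 46, 22]
  queue [18, 43] -> pop 18, enqueue [none], visited so far: [17, 9, 46, 22, 18]
  queue [43] -> pop 43, enqueue [39], visited so far: [17, 9, 46, 22, 18, 43]
  queue [39] -> pop 39, enqueue [32], visited so far: [17, 9, 46, 22, 18, 43, 39]
  queue [32] -> pop 32, enqueue [28], visited so far: [17, 9, 46, 22, 18, 43, 39, 32]
  queue [28] -> pop 28, enqueue [none], visited so far: [17, 9, 46, 22, 18, 43, 39, 32, 28]
Result: [17, 9, 46, 22, 18, 43, 39, 32, 28]


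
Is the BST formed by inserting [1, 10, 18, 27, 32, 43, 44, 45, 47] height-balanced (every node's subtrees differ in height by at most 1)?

Tree (level-order array): [1, None, 10, None, 18, None, 27, None, 32, None, 43, None, 44, None, 45, None, 47]
Definition: a tree is height-balanced if, at every node, |h(left) - h(right)| <= 1 (empty subtree has height -1).
Bottom-up per-node check:
  node 47: h_left=-1, h_right=-1, diff=0 [OK], height=0
  node 45: h_left=-1, h_right=0, diff=1 [OK], height=1
  node 44: h_left=-1, h_right=1, diff=2 [FAIL (|-1-1|=2 > 1)], height=2
  node 43: h_left=-1, h_right=2, diff=3 [FAIL (|-1-2|=3 > 1)], height=3
  node 32: h_left=-1, h_right=3, diff=4 [FAIL (|-1-3|=4 > 1)], height=4
  node 27: h_left=-1, h_right=4, diff=5 [FAIL (|-1-4|=5 > 1)], height=5
  node 18: h_left=-1, h_right=5, diff=6 [FAIL (|-1-5|=6 > 1)], height=6
  node 10: h_left=-1, h_right=6, diff=7 [FAIL (|-1-6|=7 > 1)], height=7
  node 1: h_left=-1, h_right=7, diff=8 [FAIL (|-1-7|=8 > 1)], height=8
Node 44 violates the condition: |-1 - 1| = 2 > 1.
Result: Not balanced


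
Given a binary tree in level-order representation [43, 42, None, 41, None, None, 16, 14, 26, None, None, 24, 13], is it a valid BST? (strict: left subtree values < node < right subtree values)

Level-order array: [43, 42, None, 41, None, None, 16, 14, 26, None, None, 24, 13]
Validate using subtree bounds (lo, hi): at each node, require lo < value < hi,
then recurse left with hi=value and right with lo=value.
Preorder trace (stopping at first violation):
  at node 43 with bounds (-inf, +inf): OK
  at node 42 with bounds (-inf, 43): OK
  at node 41 with bounds (-inf, 42): OK
  at node 16 with bounds (41, 42): VIOLATION
Node 16 violates its bound: not (41 < 16 < 42).
Result: Not a valid BST


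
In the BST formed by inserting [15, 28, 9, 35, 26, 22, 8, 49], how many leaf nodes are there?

Tree built from: [15, 28, 9, 35, 26, 22, 8, 49]
Tree (level-order array): [15, 9, 28, 8, None, 26, 35, None, None, 22, None, None, 49]
Rule: A leaf has 0 children.
Per-node child counts:
  node 15: 2 child(ren)
  node 9: 1 child(ren)
  node 8: 0 child(ren)
  node 28: 2 child(ren)
  node 26: 1 child(ren)
  node 22: 0 child(ren)
  node 35: 1 child(ren)
  node 49: 0 child(ren)
Matching nodes: [8, 22, 49]
Count of leaf nodes: 3


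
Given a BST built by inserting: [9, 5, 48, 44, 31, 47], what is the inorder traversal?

Tree insertion order: [9, 5, 48, 44, 31, 47]
Tree (level-order array): [9, 5, 48, None, None, 44, None, 31, 47]
Inorder traversal: [5, 9, 31, 44, 47, 48]


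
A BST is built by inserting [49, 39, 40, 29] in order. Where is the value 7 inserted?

Starting tree (level order): [49, 39, None, 29, 40]
Insertion path: 49 -> 39 -> 29
Result: insert 7 as left child of 29
Final tree (level order): [49, 39, None, 29, 40, 7]


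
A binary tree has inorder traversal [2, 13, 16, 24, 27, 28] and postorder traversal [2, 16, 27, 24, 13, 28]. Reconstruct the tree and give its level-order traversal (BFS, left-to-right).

Inorder:   [2, 13, 16, 24, 27, 28]
Postorder: [2, 16, 27, 24, 13, 28]
Algorithm: postorder visits root last, so walk postorder right-to-left;
each value is the root of the current inorder slice — split it at that
value, recurse on the right subtree first, then the left.
Recursive splits:
  root=28; inorder splits into left=[2, 13, 16, 24, 27], right=[]
  root=13; inorder splits into left=[2], right=[16, 24, 27]
  root=24; inorder splits into left=[16], right=[27]
  root=27; inorder splits into left=[], right=[]
  root=16; inorder splits into left=[], right=[]
  root=2; inorder splits into left=[], right=[]
Reconstructed level-order: [28, 13, 2, 24, 16, 27]


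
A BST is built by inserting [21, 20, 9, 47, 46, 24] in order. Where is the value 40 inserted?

Starting tree (level order): [21, 20, 47, 9, None, 46, None, None, None, 24]
Insertion path: 21 -> 47 -> 46 -> 24
Result: insert 40 as right child of 24
Final tree (level order): [21, 20, 47, 9, None, 46, None, None, None, 24, None, None, 40]


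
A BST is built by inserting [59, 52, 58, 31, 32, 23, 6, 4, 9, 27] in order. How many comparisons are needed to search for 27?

Search path for 27: 59 -> 52 -> 31 -> 23 -> 27
Found: True
Comparisons: 5


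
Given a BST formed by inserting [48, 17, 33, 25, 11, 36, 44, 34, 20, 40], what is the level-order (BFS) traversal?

Tree insertion order: [48, 17, 33, 25, 11, 36, 44, 34, 20, 40]
Tree (level-order array): [48, 17, None, 11, 33, None, None, 25, 36, 20, None, 34, 44, None, None, None, None, 40]
BFS from the root, enqueuing left then right child of each popped node:
  queue [48] -> pop 48, enqueue [17], visited so far: [48]
  queue [17] -> pop 17, enqueue [11, 33], visited so far: [48, 17]
  queue [11, 33] -> pop 11, enqueue [none], visited so far: [48, 17, 11]
  queue [33] -> pop 33, enqueue [25, 36], visited so far: [48, 17, 11, 33]
  queue [25, 36] -> pop 25, enqueue [20], visited so far: [48, 17, 11, 33, 25]
  queue [36, 20] -> pop 36, enqueue [34, 44], visited so far: [48, 17, 11, 33, 25, 36]
  queue [20, 34, 44] -> pop 20, enqueue [none], visited so far: [48, 17, 11, 33, 25, 36, 20]
  queue [34, 44] -> pop 34, enqueue [none], visited so far: [48, 17, 11, 33, 25, 36, 20, 34]
  queue [44] -> pop 44, enqueue [40], visited so far: [48, 17, 11, 33, 25, 36, 20, 34, 44]
  queue [40] -> pop 40, enqueue [none], visited so far: [48, 17, 11, 33, 25, 36, 20, 34, 44, 40]
Result: [48, 17, 11, 33, 25, 36, 20, 34, 44, 40]


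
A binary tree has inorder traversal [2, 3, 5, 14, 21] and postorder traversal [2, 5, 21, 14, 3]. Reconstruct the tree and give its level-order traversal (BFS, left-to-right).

Inorder:   [2, 3, 5, 14, 21]
Postorder: [2, 5, 21, 14, 3]
Algorithm: postorder visits root last, so walk postorder right-to-left;
each value is the root of the current inorder slice — split it at that
value, recurse on the right subtree first, then the left.
Recursive splits:
  root=3; inorder splits into left=[2], right=[5, 14, 21]
  root=14; inorder splits into left=[5], right=[21]
  root=21; inorder splits into left=[], right=[]
  root=5; inorder splits into left=[], right=[]
  root=2; inorder splits into left=[], right=[]
Reconstructed level-order: [3, 2, 14, 5, 21]


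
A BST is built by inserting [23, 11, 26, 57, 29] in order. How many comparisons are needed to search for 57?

Search path for 57: 23 -> 26 -> 57
Found: True
Comparisons: 3


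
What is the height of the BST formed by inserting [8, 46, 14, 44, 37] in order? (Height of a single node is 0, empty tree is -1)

Insertion order: [8, 46, 14, 44, 37]
Tree (level-order array): [8, None, 46, 14, None, None, 44, 37]
Compute height bottom-up (empty subtree = -1):
  height(37) = 1 + max(-1, -1) = 0
  height(44) = 1 + max(0, -1) = 1
  height(14) = 1 + max(-1, 1) = 2
  height(46) = 1 + max(2, -1) = 3
  height(8) = 1 + max(-1, 3) = 4
Height = 4


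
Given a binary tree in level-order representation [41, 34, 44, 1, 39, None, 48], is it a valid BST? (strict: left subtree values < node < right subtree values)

Level-order array: [41, 34, 44, 1, 39, None, 48]
Validate using subtree bounds (lo, hi): at each node, require lo < value < hi,
then recurse left with hi=value and right with lo=value.
Preorder trace (stopping at first violation):
  at node 41 with bounds (-inf, +inf): OK
  at node 34 with bounds (-inf, 41): OK
  at node 1 with bounds (-inf, 34): OK
  at node 39 with bounds (34, 41): OK
  at node 44 with bounds (41, +inf): OK
  at node 48 with bounds (44, +inf): OK
No violation found at any node.
Result: Valid BST


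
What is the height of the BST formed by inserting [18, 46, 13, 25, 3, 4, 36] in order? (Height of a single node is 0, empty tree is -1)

Insertion order: [18, 46, 13, 25, 3, 4, 36]
Tree (level-order array): [18, 13, 46, 3, None, 25, None, None, 4, None, 36]
Compute height bottom-up (empty subtree = -1):
  height(4) = 1 + max(-1, -1) = 0
  height(3) = 1 + max(-1, 0) = 1
  height(13) = 1 + max(1, -1) = 2
  height(36) = 1 + max(-1, -1) = 0
  height(25) = 1 + max(-1, 0) = 1
  height(46) = 1 + max(1, -1) = 2
  height(18) = 1 + max(2, 2) = 3
Height = 3


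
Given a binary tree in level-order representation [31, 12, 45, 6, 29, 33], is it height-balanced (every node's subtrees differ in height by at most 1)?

Tree (level-order array): [31, 12, 45, 6, 29, 33]
Definition: a tree is height-balanced if, at every node, |h(left) - h(right)| <= 1 (empty subtree has height -1).
Bottom-up per-node check:
  node 6: h_left=-1, h_right=-1, diff=0 [OK], height=0
  node 29: h_left=-1, h_right=-1, diff=0 [OK], height=0
  node 12: h_left=0, h_right=0, diff=0 [OK], height=1
  node 33: h_left=-1, h_right=-1, diff=0 [OK], height=0
  node 45: h_left=0, h_right=-1, diff=1 [OK], height=1
  node 31: h_left=1, h_right=1, diff=0 [OK], height=2
All nodes satisfy the balance condition.
Result: Balanced


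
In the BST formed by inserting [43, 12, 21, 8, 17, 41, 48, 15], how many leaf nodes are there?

Tree built from: [43, 12, 21, 8, 17, 41, 48, 15]
Tree (level-order array): [43, 12, 48, 8, 21, None, None, None, None, 17, 41, 15]
Rule: A leaf has 0 children.
Per-node child counts:
  node 43: 2 child(ren)
  node 12: 2 child(ren)
  node 8: 0 child(ren)
  node 21: 2 child(ren)
  node 17: 1 child(ren)
  node 15: 0 child(ren)
  node 41: 0 child(ren)
  node 48: 0 child(ren)
Matching nodes: [8, 15, 41, 48]
Count of leaf nodes: 4


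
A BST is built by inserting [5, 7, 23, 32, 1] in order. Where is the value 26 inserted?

Starting tree (level order): [5, 1, 7, None, None, None, 23, None, 32]
Insertion path: 5 -> 7 -> 23 -> 32
Result: insert 26 as left child of 32
Final tree (level order): [5, 1, 7, None, None, None, 23, None, 32, 26]


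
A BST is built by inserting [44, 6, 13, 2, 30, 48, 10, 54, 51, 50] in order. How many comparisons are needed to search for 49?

Search path for 49: 44 -> 48 -> 54 -> 51 -> 50
Found: False
Comparisons: 5


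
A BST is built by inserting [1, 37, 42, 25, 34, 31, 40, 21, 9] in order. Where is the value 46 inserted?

Starting tree (level order): [1, None, 37, 25, 42, 21, 34, 40, None, 9, None, 31]
Insertion path: 1 -> 37 -> 42
Result: insert 46 as right child of 42
Final tree (level order): [1, None, 37, 25, 42, 21, 34, 40, 46, 9, None, 31]


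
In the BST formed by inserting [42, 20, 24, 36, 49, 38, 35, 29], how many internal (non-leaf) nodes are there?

Tree built from: [42, 20, 24, 36, 49, 38, 35, 29]
Tree (level-order array): [42, 20, 49, None, 24, None, None, None, 36, 35, 38, 29]
Rule: An internal node has at least one child.
Per-node child counts:
  node 42: 2 child(ren)
  node 20: 1 child(ren)
  node 24: 1 child(ren)
  node 36: 2 child(ren)
  node 35: 1 child(ren)
  node 29: 0 child(ren)
  node 38: 0 child(ren)
  node 49: 0 child(ren)
Matching nodes: [42, 20, 24, 36, 35]
Count of internal (non-leaf) nodes: 5


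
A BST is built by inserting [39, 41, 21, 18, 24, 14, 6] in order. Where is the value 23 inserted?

Starting tree (level order): [39, 21, 41, 18, 24, None, None, 14, None, None, None, 6]
Insertion path: 39 -> 21 -> 24
Result: insert 23 as left child of 24
Final tree (level order): [39, 21, 41, 18, 24, None, None, 14, None, 23, None, 6]


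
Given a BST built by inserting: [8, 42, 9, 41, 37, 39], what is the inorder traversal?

Tree insertion order: [8, 42, 9, 41, 37, 39]
Tree (level-order array): [8, None, 42, 9, None, None, 41, 37, None, None, 39]
Inorder traversal: [8, 9, 37, 39, 41, 42]


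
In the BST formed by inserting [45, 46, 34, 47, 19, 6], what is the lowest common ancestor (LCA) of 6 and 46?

Tree insertion order: [45, 46, 34, 47, 19, 6]
Tree (level-order array): [45, 34, 46, 19, None, None, 47, 6]
In a BST, the LCA of p=6, q=46 is the first node v on the
root-to-leaf path with p <= v <= q (go left if both < v, right if both > v).
Walk from root:
  at 45: 6 <= 45 <= 46, this is the LCA
LCA = 45


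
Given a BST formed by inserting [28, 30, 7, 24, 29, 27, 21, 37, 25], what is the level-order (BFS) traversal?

Tree insertion order: [28, 30, 7, 24, 29, 27, 21, 37, 25]
Tree (level-order array): [28, 7, 30, None, 24, 29, 37, 21, 27, None, None, None, None, None, None, 25]
BFS from the root, enqueuing left then right child of each popped node:
  queue [28] -> pop 28, enqueue [7, 30], visited so far: [28]
  queue [7, 30] -> pop 7, enqueue [24], visited so far: [28, 7]
  queue [30, 24] -> pop 30, enqueue [29, 37], visited so far: [28, 7, 30]
  queue [24, 29, 37] -> pop 24, enqueue [21, 27], visited so far: [28, 7, 30, 24]
  queue [29, 37, 21, 27] -> pop 29, enqueue [none], visited so far: [28, 7, 30, 24, 29]
  queue [37, 21, 27] -> pop 37, enqueue [none], visited so far: [28, 7, 30, 24, 29, 37]
  queue [21, 27] -> pop 21, enqueue [none], visited so far: [28, 7, 30, 24, 29, 37, 21]
  queue [27] -> pop 27, enqueue [25], visited so far: [28, 7, 30, 24, 29, 37, 21, 27]
  queue [25] -> pop 25, enqueue [none], visited so far: [28, 7, 30, 24, 29, 37, 21, 27, 25]
Result: [28, 7, 30, 24, 29, 37, 21, 27, 25]


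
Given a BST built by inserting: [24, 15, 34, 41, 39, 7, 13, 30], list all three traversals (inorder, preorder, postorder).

Tree insertion order: [24, 15, 34, 41, 39, 7, 13, 30]
Tree (level-order array): [24, 15, 34, 7, None, 30, 41, None, 13, None, None, 39]
Inorder (L, root, R): [7, 13, 15, 24, 30, 34, 39, 41]
Preorder (root, L, R): [24, 15, 7, 13, 34, 30, 41, 39]
Postorder (L, R, root): [13, 7, 15, 30, 39, 41, 34, 24]


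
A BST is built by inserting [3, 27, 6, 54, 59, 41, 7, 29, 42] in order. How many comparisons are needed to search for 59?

Search path for 59: 3 -> 27 -> 54 -> 59
Found: True
Comparisons: 4


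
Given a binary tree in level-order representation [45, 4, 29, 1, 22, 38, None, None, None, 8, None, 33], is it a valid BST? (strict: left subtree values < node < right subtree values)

Level-order array: [45, 4, 29, 1, 22, 38, None, None, None, 8, None, 33]
Validate using subtree bounds (lo, hi): at each node, require lo < value < hi,
then recurse left with hi=value and right with lo=value.
Preorder trace (stopping at first violation):
  at node 45 with bounds (-inf, +inf): OK
  at node 4 with bounds (-inf, 45): OK
  at node 1 with bounds (-inf, 4): OK
  at node 22 with bounds (4, 45): OK
  at node 8 with bounds (4, 22): OK
  at node 29 with bounds (45, +inf): VIOLATION
Node 29 violates its bound: not (45 < 29 < +inf).
Result: Not a valid BST


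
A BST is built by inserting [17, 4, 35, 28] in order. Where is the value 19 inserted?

Starting tree (level order): [17, 4, 35, None, None, 28]
Insertion path: 17 -> 35 -> 28
Result: insert 19 as left child of 28
Final tree (level order): [17, 4, 35, None, None, 28, None, 19]


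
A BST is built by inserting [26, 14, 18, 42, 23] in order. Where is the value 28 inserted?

Starting tree (level order): [26, 14, 42, None, 18, None, None, None, 23]
Insertion path: 26 -> 42
Result: insert 28 as left child of 42
Final tree (level order): [26, 14, 42, None, 18, 28, None, None, 23]


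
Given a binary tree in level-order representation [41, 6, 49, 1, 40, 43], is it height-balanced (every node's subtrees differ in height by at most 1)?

Tree (level-order array): [41, 6, 49, 1, 40, 43]
Definition: a tree is height-balanced if, at every node, |h(left) - h(right)| <= 1 (empty subtree has height -1).
Bottom-up per-node check:
  node 1: h_left=-1, h_right=-1, diff=0 [OK], height=0
  node 40: h_left=-1, h_right=-1, diff=0 [OK], height=0
  node 6: h_left=0, h_right=0, diff=0 [OK], height=1
  node 43: h_left=-1, h_right=-1, diff=0 [OK], height=0
  node 49: h_left=0, h_right=-1, diff=1 [OK], height=1
  node 41: h_left=1, h_right=1, diff=0 [OK], height=2
All nodes satisfy the balance condition.
Result: Balanced


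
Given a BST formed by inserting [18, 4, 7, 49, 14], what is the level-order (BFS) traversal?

Tree insertion order: [18, 4, 7, 49, 14]
Tree (level-order array): [18, 4, 49, None, 7, None, None, None, 14]
BFS from the root, enqueuing left then right child of each popped node:
  queue [18] -> pop 18, enqueue [4, 49], visited so far: [18]
  queue [4, 49] -> pop 4, enqueue [7], visited so far: [18, 4]
  queue [49, 7] -> pop 49, enqueue [none], visited so far: [18, 4, 49]
  queue [7] -> pop 7, enqueue [14], visited so far: [18, 4, 49, 7]
  queue [14] -> pop 14, enqueue [none], visited so far: [18, 4, 49, 7, 14]
Result: [18, 4, 49, 7, 14]


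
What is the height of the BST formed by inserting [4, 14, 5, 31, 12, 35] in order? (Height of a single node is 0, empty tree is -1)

Insertion order: [4, 14, 5, 31, 12, 35]
Tree (level-order array): [4, None, 14, 5, 31, None, 12, None, 35]
Compute height bottom-up (empty subtree = -1):
  height(12) = 1 + max(-1, -1) = 0
  height(5) = 1 + max(-1, 0) = 1
  height(35) = 1 + max(-1, -1) = 0
  height(31) = 1 + max(-1, 0) = 1
  height(14) = 1 + max(1, 1) = 2
  height(4) = 1 + max(-1, 2) = 3
Height = 3


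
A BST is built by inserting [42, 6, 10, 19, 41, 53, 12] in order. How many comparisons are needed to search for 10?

Search path for 10: 42 -> 6 -> 10
Found: True
Comparisons: 3


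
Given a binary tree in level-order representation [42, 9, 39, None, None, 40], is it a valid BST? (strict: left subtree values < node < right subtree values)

Level-order array: [42, 9, 39, None, None, 40]
Validate using subtree bounds (lo, hi): at each node, require lo < value < hi,
then recurse left with hi=value and right with lo=value.
Preorder trace (stopping at first violation):
  at node 42 with bounds (-inf, +inf): OK
  at node 9 with bounds (-inf, 42): OK
  at node 39 with bounds (42, +inf): VIOLATION
Node 39 violates its bound: not (42 < 39 < +inf).
Result: Not a valid BST


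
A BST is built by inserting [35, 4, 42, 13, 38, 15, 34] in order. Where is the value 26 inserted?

Starting tree (level order): [35, 4, 42, None, 13, 38, None, None, 15, None, None, None, 34]
Insertion path: 35 -> 4 -> 13 -> 15 -> 34
Result: insert 26 as left child of 34
Final tree (level order): [35, 4, 42, None, 13, 38, None, None, 15, None, None, None, 34, 26]


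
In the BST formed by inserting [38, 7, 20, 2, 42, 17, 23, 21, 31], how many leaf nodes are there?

Tree built from: [38, 7, 20, 2, 42, 17, 23, 21, 31]
Tree (level-order array): [38, 7, 42, 2, 20, None, None, None, None, 17, 23, None, None, 21, 31]
Rule: A leaf has 0 children.
Per-node child counts:
  node 38: 2 child(ren)
  node 7: 2 child(ren)
  node 2: 0 child(ren)
  node 20: 2 child(ren)
  node 17: 0 child(ren)
  node 23: 2 child(ren)
  node 21: 0 child(ren)
  node 31: 0 child(ren)
  node 42: 0 child(ren)
Matching nodes: [2, 17, 21, 31, 42]
Count of leaf nodes: 5


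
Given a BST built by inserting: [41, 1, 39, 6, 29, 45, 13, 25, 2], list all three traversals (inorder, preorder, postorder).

Tree insertion order: [41, 1, 39, 6, 29, 45, 13, 25, 2]
Tree (level-order array): [41, 1, 45, None, 39, None, None, 6, None, 2, 29, None, None, 13, None, None, 25]
Inorder (L, root, R): [1, 2, 6, 13, 25, 29, 39, 41, 45]
Preorder (root, L, R): [41, 1, 39, 6, 2, 29, 13, 25, 45]
Postorder (L, R, root): [2, 25, 13, 29, 6, 39, 1, 45, 41]


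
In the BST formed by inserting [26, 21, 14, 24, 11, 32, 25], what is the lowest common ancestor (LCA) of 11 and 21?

Tree insertion order: [26, 21, 14, 24, 11, 32, 25]
Tree (level-order array): [26, 21, 32, 14, 24, None, None, 11, None, None, 25]
In a BST, the LCA of p=11, q=21 is the first node v on the
root-to-leaf path with p <= v <= q (go left if both < v, right if both > v).
Walk from root:
  at 26: both 11 and 21 < 26, go left
  at 21: 11 <= 21 <= 21, this is the LCA
LCA = 21


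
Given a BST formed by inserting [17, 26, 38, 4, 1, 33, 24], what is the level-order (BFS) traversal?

Tree insertion order: [17, 26, 38, 4, 1, 33, 24]
Tree (level-order array): [17, 4, 26, 1, None, 24, 38, None, None, None, None, 33]
BFS from the root, enqueuing left then right child of each popped node:
  queue [17] -> pop 17, enqueue [4, 26], visited so far: [17]
  queue [4, 26] -> pop 4, enqueue [1], visited so far: [17, 4]
  queue [26, 1] -> pop 26, enqueue [24, 38], visited so far: [17, 4, 26]
  queue [1, 24, 38] -> pop 1, enqueue [none], visited so far: [17, 4, 26, 1]
  queue [24, 38] -> pop 24, enqueue [none], visited so far: [17, 4, 26, 1, 24]
  queue [38] -> pop 38, enqueue [33], visited so far: [17, 4, 26, 1, 24, 38]
  queue [33] -> pop 33, enqueue [none], visited so far: [17, 4, 26, 1, 24, 38, 33]
Result: [17, 4, 26, 1, 24, 38, 33]


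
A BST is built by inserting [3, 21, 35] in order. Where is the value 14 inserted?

Starting tree (level order): [3, None, 21, None, 35]
Insertion path: 3 -> 21
Result: insert 14 as left child of 21
Final tree (level order): [3, None, 21, 14, 35]


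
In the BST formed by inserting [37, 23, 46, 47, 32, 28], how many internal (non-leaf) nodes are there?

Tree built from: [37, 23, 46, 47, 32, 28]
Tree (level-order array): [37, 23, 46, None, 32, None, 47, 28]
Rule: An internal node has at least one child.
Per-node child counts:
  node 37: 2 child(ren)
  node 23: 1 child(ren)
  node 32: 1 child(ren)
  node 28: 0 child(ren)
  node 46: 1 child(ren)
  node 47: 0 child(ren)
Matching nodes: [37, 23, 32, 46]
Count of internal (non-leaf) nodes: 4


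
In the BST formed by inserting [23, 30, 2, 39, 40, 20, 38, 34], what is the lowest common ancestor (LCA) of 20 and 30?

Tree insertion order: [23, 30, 2, 39, 40, 20, 38, 34]
Tree (level-order array): [23, 2, 30, None, 20, None, 39, None, None, 38, 40, 34]
In a BST, the LCA of p=20, q=30 is the first node v on the
root-to-leaf path with p <= v <= q (go left if both < v, right if both > v).
Walk from root:
  at 23: 20 <= 23 <= 30, this is the LCA
LCA = 23


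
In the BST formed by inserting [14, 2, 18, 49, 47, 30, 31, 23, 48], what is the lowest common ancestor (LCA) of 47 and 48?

Tree insertion order: [14, 2, 18, 49, 47, 30, 31, 23, 48]
Tree (level-order array): [14, 2, 18, None, None, None, 49, 47, None, 30, 48, 23, 31]
In a BST, the LCA of p=47, q=48 is the first node v on the
root-to-leaf path with p <= v <= q (go left if both < v, right if both > v).
Walk from root:
  at 14: both 47 and 48 > 14, go right
  at 18: both 47 and 48 > 18, go right
  at 49: both 47 and 48 < 49, go left
  at 47: 47 <= 47 <= 48, this is the LCA
LCA = 47


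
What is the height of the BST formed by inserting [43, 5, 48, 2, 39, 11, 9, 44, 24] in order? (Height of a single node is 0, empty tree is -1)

Insertion order: [43, 5, 48, 2, 39, 11, 9, 44, 24]
Tree (level-order array): [43, 5, 48, 2, 39, 44, None, None, None, 11, None, None, None, 9, 24]
Compute height bottom-up (empty subtree = -1):
  height(2) = 1 + max(-1, -1) = 0
  height(9) = 1 + max(-1, -1) = 0
  height(24) = 1 + max(-1, -1) = 0
  height(11) = 1 + max(0, 0) = 1
  height(39) = 1 + max(1, -1) = 2
  height(5) = 1 + max(0, 2) = 3
  height(44) = 1 + max(-1, -1) = 0
  height(48) = 1 + max(0, -1) = 1
  height(43) = 1 + max(3, 1) = 4
Height = 4


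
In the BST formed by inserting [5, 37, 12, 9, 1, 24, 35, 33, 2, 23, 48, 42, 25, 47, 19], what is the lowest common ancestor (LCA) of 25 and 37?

Tree insertion order: [5, 37, 12, 9, 1, 24, 35, 33, 2, 23, 48, 42, 25, 47, 19]
Tree (level-order array): [5, 1, 37, None, 2, 12, 48, None, None, 9, 24, 42, None, None, None, 23, 35, None, 47, 19, None, 33, None, None, None, None, None, 25]
In a BST, the LCA of p=25, q=37 is the first node v on the
root-to-leaf path with p <= v <= q (go left if both < v, right if both > v).
Walk from root:
  at 5: both 25 and 37 > 5, go right
  at 37: 25 <= 37 <= 37, this is the LCA
LCA = 37


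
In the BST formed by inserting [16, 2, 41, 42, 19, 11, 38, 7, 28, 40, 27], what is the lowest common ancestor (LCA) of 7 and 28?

Tree insertion order: [16, 2, 41, 42, 19, 11, 38, 7, 28, 40, 27]
Tree (level-order array): [16, 2, 41, None, 11, 19, 42, 7, None, None, 38, None, None, None, None, 28, 40, 27]
In a BST, the LCA of p=7, q=28 is the first node v on the
root-to-leaf path with p <= v <= q (go left if both < v, right if both > v).
Walk from root:
  at 16: 7 <= 16 <= 28, this is the LCA
LCA = 16


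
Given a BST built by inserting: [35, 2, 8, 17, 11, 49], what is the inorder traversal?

Tree insertion order: [35, 2, 8, 17, 11, 49]
Tree (level-order array): [35, 2, 49, None, 8, None, None, None, 17, 11]
Inorder traversal: [2, 8, 11, 17, 35, 49]


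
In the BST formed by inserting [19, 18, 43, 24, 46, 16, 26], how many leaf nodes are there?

Tree built from: [19, 18, 43, 24, 46, 16, 26]
Tree (level-order array): [19, 18, 43, 16, None, 24, 46, None, None, None, 26]
Rule: A leaf has 0 children.
Per-node child counts:
  node 19: 2 child(ren)
  node 18: 1 child(ren)
  node 16: 0 child(ren)
  node 43: 2 child(ren)
  node 24: 1 child(ren)
  node 26: 0 child(ren)
  node 46: 0 child(ren)
Matching nodes: [16, 26, 46]
Count of leaf nodes: 3


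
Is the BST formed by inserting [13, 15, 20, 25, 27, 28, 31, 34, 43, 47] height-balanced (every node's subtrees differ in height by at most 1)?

Tree (level-order array): [13, None, 15, None, 20, None, 25, None, 27, None, 28, None, 31, None, 34, None, 43, None, 47]
Definition: a tree is height-balanced if, at every node, |h(left) - h(right)| <= 1 (empty subtree has height -1).
Bottom-up per-node check:
  node 47: h_left=-1, h_right=-1, diff=0 [OK], height=0
  node 43: h_left=-1, h_right=0, diff=1 [OK], height=1
  node 34: h_left=-1, h_right=1, diff=2 [FAIL (|-1-1|=2 > 1)], height=2
  node 31: h_left=-1, h_right=2, diff=3 [FAIL (|-1-2|=3 > 1)], height=3
  node 28: h_left=-1, h_right=3, diff=4 [FAIL (|-1-3|=4 > 1)], height=4
  node 27: h_left=-1, h_right=4, diff=5 [FAIL (|-1-4|=5 > 1)], height=5
  node 25: h_left=-1, h_right=5, diff=6 [FAIL (|-1-5|=6 > 1)], height=6
  node 20: h_left=-1, h_right=6, diff=7 [FAIL (|-1-6|=7 > 1)], height=7
  node 15: h_left=-1, h_right=7, diff=8 [FAIL (|-1-7|=8 > 1)], height=8
  node 13: h_left=-1, h_right=8, diff=9 [FAIL (|-1-8|=9 > 1)], height=9
Node 34 violates the condition: |-1 - 1| = 2 > 1.
Result: Not balanced


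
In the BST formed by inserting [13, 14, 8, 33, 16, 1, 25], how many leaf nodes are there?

Tree built from: [13, 14, 8, 33, 16, 1, 25]
Tree (level-order array): [13, 8, 14, 1, None, None, 33, None, None, 16, None, None, 25]
Rule: A leaf has 0 children.
Per-node child counts:
  node 13: 2 child(ren)
  node 8: 1 child(ren)
  node 1: 0 child(ren)
  node 14: 1 child(ren)
  node 33: 1 child(ren)
  node 16: 1 child(ren)
  node 25: 0 child(ren)
Matching nodes: [1, 25]
Count of leaf nodes: 2


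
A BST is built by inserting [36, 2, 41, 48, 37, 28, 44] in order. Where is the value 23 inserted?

Starting tree (level order): [36, 2, 41, None, 28, 37, 48, None, None, None, None, 44]
Insertion path: 36 -> 2 -> 28
Result: insert 23 as left child of 28
Final tree (level order): [36, 2, 41, None, 28, 37, 48, 23, None, None, None, 44]


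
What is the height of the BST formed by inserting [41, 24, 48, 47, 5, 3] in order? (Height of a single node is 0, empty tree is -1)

Insertion order: [41, 24, 48, 47, 5, 3]
Tree (level-order array): [41, 24, 48, 5, None, 47, None, 3]
Compute height bottom-up (empty subtree = -1):
  height(3) = 1 + max(-1, -1) = 0
  height(5) = 1 + max(0, -1) = 1
  height(24) = 1 + max(1, -1) = 2
  height(47) = 1 + max(-1, -1) = 0
  height(48) = 1 + max(0, -1) = 1
  height(41) = 1 + max(2, 1) = 3
Height = 3


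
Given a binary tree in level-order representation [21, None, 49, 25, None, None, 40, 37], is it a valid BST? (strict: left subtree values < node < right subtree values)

Level-order array: [21, None, 49, 25, None, None, 40, 37]
Validate using subtree bounds (lo, hi): at each node, require lo < value < hi,
then recurse left with hi=value and right with lo=value.
Preorder trace (stopping at first violation):
  at node 21 with bounds (-inf, +inf): OK
  at node 49 with bounds (21, +inf): OK
  at node 25 with bounds (21, 49): OK
  at node 40 with bounds (25, 49): OK
  at node 37 with bounds (25, 40): OK
No violation found at any node.
Result: Valid BST
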